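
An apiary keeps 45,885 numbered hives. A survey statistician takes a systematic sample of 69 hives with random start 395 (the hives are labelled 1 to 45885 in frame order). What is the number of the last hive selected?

k = 45885/69 = 665
69th selection = r + (69−1)·k = 395 + 68×665 = 395 + 45220 = 45615

45615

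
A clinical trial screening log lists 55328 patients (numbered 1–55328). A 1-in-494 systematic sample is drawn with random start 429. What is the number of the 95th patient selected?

k = 494
95th selection = r + (95−1)·k = 429 + 94×494 = 429 + 46436 = 46865

46865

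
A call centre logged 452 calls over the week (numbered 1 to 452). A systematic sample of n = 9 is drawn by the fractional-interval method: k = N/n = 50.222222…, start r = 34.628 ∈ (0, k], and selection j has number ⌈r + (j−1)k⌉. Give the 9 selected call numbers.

j=1: r + 0k = 34.628 → ⌈·⌉ = 35
j=2: r + 1k = 84.850222… → ⌈·⌉ = 85
j=3: r + 2k = 135.072444… → ⌈·⌉ = 136
j=4: r + 3k = 185.294666… → ⌈·⌉ = 186
j=5: r + 4k = 235.516888… → ⌈·⌉ = 236
j=6: r + 5k = 285.739111… → ⌈·⌉ = 286
j=7: r + 6k = 335.961333… → ⌈·⌉ = 336
j=8: r + 7k = 386.183555… → ⌈·⌉ = 387
j=9: r + 8k = 436.405777… → ⌈·⌉ = 437

35, 85, 136, 186, 236, 286, 336, 387, 437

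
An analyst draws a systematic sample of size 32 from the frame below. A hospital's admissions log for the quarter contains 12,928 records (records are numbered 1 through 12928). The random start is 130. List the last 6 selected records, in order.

k = N/n = 12928/32 = 404
27th selection = 130 + 26×404 = 10634
28th: 10634 + 404 = 11038
29th: 11038 + 404 = 11442
30th: 11442 + 404 = 11846
31st: 11846 + 404 = 12250
32nd: 12250 + 404 = 12654

10634, 11038, 11442, 11846, 12250, 12654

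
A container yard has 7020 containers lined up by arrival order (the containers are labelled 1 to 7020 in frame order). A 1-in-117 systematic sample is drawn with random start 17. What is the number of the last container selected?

6920

k = 117
60th selection = r + (60−1)·k = 17 + 59×117 = 17 + 6903 = 6920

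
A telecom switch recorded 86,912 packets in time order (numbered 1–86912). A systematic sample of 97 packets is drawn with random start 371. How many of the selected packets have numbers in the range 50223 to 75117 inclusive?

k = 86912/97 = 896
First selection ≥ 50223: 371 + ⌈(50223−371)/896⌉·896 = 371 + 56×896 = 50547
Last selection ≤ 75117: 371 + ⌊(75117−371)/896⌋·896 = 371 + 83×896 = 74739
Count = 83 − 56 + 1 = 28

28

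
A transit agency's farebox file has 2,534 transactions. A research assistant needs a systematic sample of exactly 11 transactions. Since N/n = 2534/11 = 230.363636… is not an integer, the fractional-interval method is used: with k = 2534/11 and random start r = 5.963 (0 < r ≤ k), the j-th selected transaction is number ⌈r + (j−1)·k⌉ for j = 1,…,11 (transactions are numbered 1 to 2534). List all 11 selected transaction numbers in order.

j=1: r + 0k = 5.963 → ⌈·⌉ = 6
j=2: r + 1k = 236.326636… → ⌈·⌉ = 237
j=3: r + 2k = 466.690272… → ⌈·⌉ = 467
j=4: r + 3k = 697.053909… → ⌈·⌉ = 698
j=5: r + 4k = 927.417545… → ⌈·⌉ = 928
j=6: r + 5k = 1157.781181… → ⌈·⌉ = 1158
j=7: r + 6k = 1388.144818… → ⌈·⌉ = 1389
j=8: r + 7k = 1618.508454… → ⌈·⌉ = 1619
j=9: r + 8k = 1848.872090… → ⌈·⌉ = 1849
j=10: r + 9k = 2079.235727… → ⌈·⌉ = 2080
j=11: r + 10k = 2309.599363… → ⌈·⌉ = 2310

6, 237, 467, 698, 928, 1158, 1389, 1619, 1849, 2080, 2310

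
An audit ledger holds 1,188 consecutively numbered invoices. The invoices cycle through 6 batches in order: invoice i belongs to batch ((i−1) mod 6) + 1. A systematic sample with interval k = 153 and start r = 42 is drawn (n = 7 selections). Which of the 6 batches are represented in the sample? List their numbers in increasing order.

Consecutive selections differ by k = 153, so their batch numbers differ by 153 mod 6 = 3.
gcd(153, 6) = 3, so the sample visits 6/3 = 2 distinct residues mod 6.
Start 42 is batch 6; the batches hit are 3, 6.

3, 6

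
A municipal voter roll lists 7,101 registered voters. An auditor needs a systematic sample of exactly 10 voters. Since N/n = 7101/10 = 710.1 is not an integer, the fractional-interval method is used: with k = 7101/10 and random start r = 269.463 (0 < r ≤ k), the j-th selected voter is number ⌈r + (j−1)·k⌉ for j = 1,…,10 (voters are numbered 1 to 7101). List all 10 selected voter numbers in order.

j=1: r + 0k = 269.463 → ⌈·⌉ = 270
j=2: r + 1k = 979.563 → ⌈·⌉ = 980
j=3: r + 2k = 1689.663 → ⌈·⌉ = 1690
j=4: r + 3k = 2399.763 → ⌈·⌉ = 2400
j=5: r + 4k = 3109.863 → ⌈·⌉ = 3110
j=6: r + 5k = 3819.963 → ⌈·⌉ = 3820
j=7: r + 6k = 4530.063 → ⌈·⌉ = 4531
j=8: r + 7k = 5240.163 → ⌈·⌉ = 5241
j=9: r + 8k = 5950.263 → ⌈·⌉ = 5951
j=10: r + 9k = 6660.363 → ⌈·⌉ = 6661

270, 980, 1690, 2400, 3110, 3820, 4531, 5241, 5951, 6661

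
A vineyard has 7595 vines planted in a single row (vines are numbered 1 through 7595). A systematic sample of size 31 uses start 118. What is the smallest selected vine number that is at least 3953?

k = 7595/31 = 245
Steps past start: ⌈(3953 − 118)/245⌉ = ⌈3835/245⌉ = 16
Selected vine: 118 + 16×245 = 4038

4038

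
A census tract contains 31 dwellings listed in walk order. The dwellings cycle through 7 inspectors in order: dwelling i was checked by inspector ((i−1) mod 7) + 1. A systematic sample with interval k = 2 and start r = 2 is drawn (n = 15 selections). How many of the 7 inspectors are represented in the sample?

7

Consecutive selections differ by k = 2, so their inspector numbers differ by 2 mod 7 = 2.
gcd(2, 7) = 1, so the sample visits 7/1 = 7 distinct residues mod 7.
Start 2 is inspector 2; the inspectors hit are 1, 2, 3, 4, 5, 6, 7.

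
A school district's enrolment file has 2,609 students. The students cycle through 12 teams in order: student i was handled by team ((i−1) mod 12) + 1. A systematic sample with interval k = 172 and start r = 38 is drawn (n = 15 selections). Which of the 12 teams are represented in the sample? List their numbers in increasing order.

2, 6, 10

Consecutive selections differ by k = 172, so their team numbers differ by 172 mod 12 = 4.
gcd(172, 12) = 4, so the sample visits 12/4 = 3 distinct residues mod 12.
Start 38 is team 2; the teams hit are 2, 6, 10.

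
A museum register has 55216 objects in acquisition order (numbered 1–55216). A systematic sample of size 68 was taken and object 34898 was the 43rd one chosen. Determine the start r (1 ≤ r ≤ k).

794

k = 55216/68 = 812
r = 34898 − (43−1)×812 = 34898 − 34104 = 794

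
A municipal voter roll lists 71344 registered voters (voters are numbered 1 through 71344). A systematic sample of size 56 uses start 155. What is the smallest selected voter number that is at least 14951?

15443

k = 71344/56 = 1274
Steps past start: ⌈(14951 − 155)/1274⌉ = ⌈14796/1274⌉ = 12
Selected voter: 155 + 12×1274 = 15443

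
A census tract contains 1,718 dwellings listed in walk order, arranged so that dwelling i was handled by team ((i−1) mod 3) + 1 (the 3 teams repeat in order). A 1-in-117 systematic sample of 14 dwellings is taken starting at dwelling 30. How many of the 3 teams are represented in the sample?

Consecutive selections differ by k = 117, so their team numbers differ by 117 mod 3 = 0.
gcd(117, 3) = 3, so the sample visits 3/3 = 1 distinct residues mod 3.
Start 30 is team 3; the teams hit are 3.

1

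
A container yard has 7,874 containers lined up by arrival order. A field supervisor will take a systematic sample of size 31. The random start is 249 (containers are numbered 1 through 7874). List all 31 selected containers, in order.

249, 503, 757, 1011, 1265, 1519, 1773, 2027, 2281, 2535, 2789, 3043, 3297, 3551, 3805, 4059, 4313, 4567, 4821, 5075, 5329, 5583, 5837, 6091, 6345, 6599, 6853, 7107, 7361, 7615, 7869

k = N/n = 7874/31 = 254
container 1: 249
container 2: 249 + 254 = 503
container 3: 503 + 254 = 757
container 4: 757 + 254 = 1011
container 5: 1011 + 254 = 1265
container 6: 1265 + 254 = 1519
container 7: 1519 + 254 = 1773
container 8: 1773 + 254 = 2027
container 9: 2027 + 254 = 2281
container 10: 2281 + 254 = 2535
container 11: 2535 + 254 = 2789
container 12: 2789 + 254 = 3043
container 13: 3043 + 254 = 3297
container 14: 3297 + 254 = 3551
container 15: 3551 + 254 = 3805
container 16: 3805 + 254 = 4059
container 17: 4059 + 254 = 4313
container 18: 4313 + 254 = 4567
container 19: 4567 + 254 = 4821
container 20: 4821 + 254 = 5075
container 21: 5075 + 254 = 5329
container 22: 5329 + 254 = 5583
container 23: 5583 + 254 = 5837
container 24: 5837 + 254 = 6091
container 25: 6091 + 254 = 6345
container 26: 6345 + 254 = 6599
container 27: 6599 + 254 = 6853
container 28: 6853 + 254 = 7107
container 29: 7107 + 254 = 7361
container 30: 7361 + 254 = 7615
container 31: 7615 + 254 = 7869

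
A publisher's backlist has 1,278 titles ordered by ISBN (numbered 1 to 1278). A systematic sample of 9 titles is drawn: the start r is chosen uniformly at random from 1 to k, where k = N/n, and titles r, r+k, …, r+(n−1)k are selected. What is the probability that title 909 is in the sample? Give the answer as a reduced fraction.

1/142

k = 1278/9 = 142.
Title 909 is selected iff r ≡ 909 (mod 142); exactly one such r in {1,…,142}.
Inclusion probability = 1/142.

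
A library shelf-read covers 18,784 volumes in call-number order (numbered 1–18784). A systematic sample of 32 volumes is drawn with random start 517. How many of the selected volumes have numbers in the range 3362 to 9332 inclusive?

11

k = 18784/32 = 587
First selection ≥ 3362: 517 + ⌈(3362−517)/587⌉·587 = 517 + 5×587 = 3452
Last selection ≤ 9332: 517 + ⌊(9332−517)/587⌋·587 = 517 + 15×587 = 9322
Count = 15 − 5 + 1 = 11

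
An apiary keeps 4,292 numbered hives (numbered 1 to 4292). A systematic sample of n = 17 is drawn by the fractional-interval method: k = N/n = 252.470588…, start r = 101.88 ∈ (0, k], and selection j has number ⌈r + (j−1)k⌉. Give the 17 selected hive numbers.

102, 355, 607, 860, 1112, 1365, 1617, 1870, 2122, 2375, 2627, 2880, 3132, 3384, 3637, 3889, 4142

j=1: r + 0k = 101.88 → ⌈·⌉ = 102
j=2: r + 1k = 354.350588… → ⌈·⌉ = 355
j=3: r + 2k = 606.821176… → ⌈·⌉ = 607
j=4: r + 3k = 859.291764… → ⌈·⌉ = 860
j=5: r + 4k = 1111.762352… → ⌈·⌉ = 1112
j=6: r + 5k = 1364.232941… → ⌈·⌉ = 1365
j=7: r + 6k = 1616.703529… → ⌈·⌉ = 1617
j=8: r + 7k = 1869.174117… → ⌈·⌉ = 1870
j=9: r + 8k = 2121.644705… → ⌈·⌉ = 2122
j=10: r + 9k = 2374.115294… → ⌈·⌉ = 2375
j=11: r + 10k = 2626.585882… → ⌈·⌉ = 2627
j=12: r + 11k = 2879.056470… → ⌈·⌉ = 2880
j=13: r + 12k = 3131.527058… → ⌈·⌉ = 3132
j=14: r + 13k = 3383.997647… → ⌈·⌉ = 3384
j=15: r + 14k = 3636.468235… → ⌈·⌉ = 3637
j=16: r + 15k = 3888.938823… → ⌈·⌉ = 3889
j=17: r + 16k = 4141.409411… → ⌈·⌉ = 4142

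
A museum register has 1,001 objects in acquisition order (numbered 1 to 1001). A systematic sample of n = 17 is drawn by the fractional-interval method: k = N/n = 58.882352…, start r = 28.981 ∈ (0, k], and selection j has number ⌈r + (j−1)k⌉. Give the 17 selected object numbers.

j=1: r + 0k = 28.981 → ⌈·⌉ = 29
j=2: r + 1k = 87.863352… → ⌈·⌉ = 88
j=3: r + 2k = 146.745705… → ⌈·⌉ = 147
j=4: r + 3k = 205.628058… → ⌈·⌉ = 206
j=5: r + 4k = 264.510411… → ⌈·⌉ = 265
j=6: r + 5k = 323.392764… → ⌈·⌉ = 324
j=7: r + 6k = 382.275117… → ⌈·⌉ = 383
j=8: r + 7k = 441.157470… → ⌈·⌉ = 442
j=9: r + 8k = 500.039823… → ⌈·⌉ = 501
j=10: r + 9k = 558.922176… → ⌈·⌉ = 559
j=11: r + 10k = 617.804529… → ⌈·⌉ = 618
j=12: r + 11k = 676.686882… → ⌈·⌉ = 677
j=13: r + 12k = 735.569235… → ⌈·⌉ = 736
j=14: r + 13k = 794.451588… → ⌈·⌉ = 795
j=15: r + 14k = 853.333941… → ⌈·⌉ = 854
j=16: r + 15k = 912.216294… → ⌈·⌉ = 913
j=17: r + 16k = 971.098647… → ⌈·⌉ = 972

29, 88, 147, 206, 265, 324, 383, 442, 501, 559, 618, 677, 736, 795, 854, 913, 972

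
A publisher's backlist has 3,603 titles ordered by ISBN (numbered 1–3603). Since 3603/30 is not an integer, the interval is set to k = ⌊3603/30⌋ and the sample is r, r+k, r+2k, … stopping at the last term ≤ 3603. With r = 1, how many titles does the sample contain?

31

k = ⌊3603/30⌋ = 120
Achieved size = ⌊(3603 − 1)/120⌋ + 1 = ⌊3602/120⌋ + 1 = 30 + 1 = 31
(last selection: 1 + 30×120 = 3601 ≤ 3603; next would be 3721 > 3603)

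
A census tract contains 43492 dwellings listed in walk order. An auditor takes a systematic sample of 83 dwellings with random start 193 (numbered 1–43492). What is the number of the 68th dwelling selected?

35301

k = 43492/83 = 524
68th selection = r + (68−1)·k = 193 + 67×524 = 193 + 35108 = 35301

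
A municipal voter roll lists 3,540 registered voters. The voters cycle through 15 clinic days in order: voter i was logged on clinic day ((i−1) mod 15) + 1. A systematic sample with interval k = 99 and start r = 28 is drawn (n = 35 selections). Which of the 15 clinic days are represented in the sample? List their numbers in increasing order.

1, 4, 7, 10, 13

Consecutive selections differ by k = 99, so their clinic day numbers differ by 99 mod 15 = 9.
gcd(99, 15) = 3, so the sample visits 15/3 = 5 distinct residues mod 15.
Start 28 is clinic day 13; the clinic days hit are 1, 4, 7, 10, 13.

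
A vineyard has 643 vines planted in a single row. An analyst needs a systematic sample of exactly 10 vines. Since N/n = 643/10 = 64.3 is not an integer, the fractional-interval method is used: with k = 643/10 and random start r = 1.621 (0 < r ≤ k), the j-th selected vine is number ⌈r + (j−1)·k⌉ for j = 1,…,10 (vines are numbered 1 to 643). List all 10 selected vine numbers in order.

j=1: r + 0k = 1.621 → ⌈·⌉ = 2
j=2: r + 1k = 65.921 → ⌈·⌉ = 66
j=3: r + 2k = 130.221 → ⌈·⌉ = 131
j=4: r + 3k = 194.521 → ⌈·⌉ = 195
j=5: r + 4k = 258.821 → ⌈·⌉ = 259
j=6: r + 5k = 323.121 → ⌈·⌉ = 324
j=7: r + 6k = 387.421 → ⌈·⌉ = 388
j=8: r + 7k = 451.721 → ⌈·⌉ = 452
j=9: r + 8k = 516.021 → ⌈·⌉ = 517
j=10: r + 9k = 580.321 → ⌈·⌉ = 581

2, 66, 131, 195, 259, 324, 388, 452, 517, 581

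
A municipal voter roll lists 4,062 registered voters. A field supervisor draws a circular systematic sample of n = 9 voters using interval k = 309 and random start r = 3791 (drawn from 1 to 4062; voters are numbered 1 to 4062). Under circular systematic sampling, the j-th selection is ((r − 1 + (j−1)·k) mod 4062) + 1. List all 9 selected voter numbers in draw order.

Selection 1: 3791
Selection 2: 3791 + 309 = 4100 → 4100 − 4062 = 38
Selection 3: 38 + 309 = 347
Selection 4: 347 + 309 = 656
Selection 5: 656 + 309 = 965
Selection 6: 965 + 309 = 1274
Selection 7: 1274 + 309 = 1583
Selection 8: 1583 + 309 = 1892
Selection 9: 1892 + 309 = 2201

3791, 38, 347, 656, 965, 1274, 1583, 1892, 2201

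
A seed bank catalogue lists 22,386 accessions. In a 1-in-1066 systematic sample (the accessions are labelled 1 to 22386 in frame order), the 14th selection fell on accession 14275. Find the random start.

k = 1066
r = 14275 − (14−1)×1066 = 14275 − 13858 = 417

417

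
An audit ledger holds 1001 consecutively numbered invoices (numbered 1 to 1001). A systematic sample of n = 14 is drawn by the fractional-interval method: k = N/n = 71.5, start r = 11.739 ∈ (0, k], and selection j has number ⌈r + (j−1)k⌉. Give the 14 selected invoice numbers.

j=1: r + 0k = 11.739 → ⌈·⌉ = 12
j=2: r + 1k = 83.239 → ⌈·⌉ = 84
j=3: r + 2k = 154.739 → ⌈·⌉ = 155
j=4: r + 3k = 226.239 → ⌈·⌉ = 227
j=5: r + 4k = 297.739 → ⌈·⌉ = 298
j=6: r + 5k = 369.239 → ⌈·⌉ = 370
j=7: r + 6k = 440.739 → ⌈·⌉ = 441
j=8: r + 7k = 512.239 → ⌈·⌉ = 513
j=9: r + 8k = 583.739 → ⌈·⌉ = 584
j=10: r + 9k = 655.239 → ⌈·⌉ = 656
j=11: r + 10k = 726.739 → ⌈·⌉ = 727
j=12: r + 11k = 798.239 → ⌈·⌉ = 799
j=13: r + 12k = 869.739 → ⌈·⌉ = 870
j=14: r + 13k = 941.239 → ⌈·⌉ = 942

12, 84, 155, 227, 298, 370, 441, 513, 584, 656, 727, 799, 870, 942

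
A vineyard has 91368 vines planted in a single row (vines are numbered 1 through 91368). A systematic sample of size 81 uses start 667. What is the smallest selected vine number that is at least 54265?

54811

k = 91368/81 = 1128
Steps past start: ⌈(54265 − 667)/1128⌉ = ⌈53598/1128⌉ = 48
Selected vine: 667 + 48×1128 = 54811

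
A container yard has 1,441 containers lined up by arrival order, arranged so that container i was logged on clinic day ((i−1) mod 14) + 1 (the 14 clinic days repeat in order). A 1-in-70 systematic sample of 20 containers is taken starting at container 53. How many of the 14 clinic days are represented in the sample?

1

Consecutive selections differ by k = 70, so their clinic day numbers differ by 70 mod 14 = 0.
gcd(70, 14) = 14, so the sample visits 14/14 = 1 distinct residues mod 14.
Start 53 is clinic day 11; the clinic days hit are 11.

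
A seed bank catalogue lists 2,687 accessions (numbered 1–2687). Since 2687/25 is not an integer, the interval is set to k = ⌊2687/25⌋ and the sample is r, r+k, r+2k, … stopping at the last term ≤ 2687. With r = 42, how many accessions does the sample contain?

25

k = ⌊2687/25⌋ = 107
Achieved size = ⌊(2687 − 42)/107⌋ + 1 = ⌊2645/107⌋ + 1 = 24 + 1 = 25
(last selection: 42 + 24×107 = 2610 ≤ 2687; next would be 2717 > 2687)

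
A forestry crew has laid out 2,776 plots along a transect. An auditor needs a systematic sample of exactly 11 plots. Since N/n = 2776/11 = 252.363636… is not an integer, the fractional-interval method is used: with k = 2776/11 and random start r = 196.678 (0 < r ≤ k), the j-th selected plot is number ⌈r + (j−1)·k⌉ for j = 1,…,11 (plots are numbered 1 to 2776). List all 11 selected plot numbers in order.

197, 450, 702, 954, 1207, 1459, 1711, 1964, 2216, 2468, 2721

j=1: r + 0k = 196.678 → ⌈·⌉ = 197
j=2: r + 1k = 449.041636… → ⌈·⌉ = 450
j=3: r + 2k = 701.405272… → ⌈·⌉ = 702
j=4: r + 3k = 953.768909… → ⌈·⌉ = 954
j=5: r + 4k = 1206.132545… → ⌈·⌉ = 1207
j=6: r + 5k = 1458.496181… → ⌈·⌉ = 1459
j=7: r + 6k = 1710.859818… → ⌈·⌉ = 1711
j=8: r + 7k = 1963.223454… → ⌈·⌉ = 1964
j=9: r + 8k = 2215.587090… → ⌈·⌉ = 2216
j=10: r + 9k = 2467.950727… → ⌈·⌉ = 2468
j=11: r + 10k = 2720.314363… → ⌈·⌉ = 2721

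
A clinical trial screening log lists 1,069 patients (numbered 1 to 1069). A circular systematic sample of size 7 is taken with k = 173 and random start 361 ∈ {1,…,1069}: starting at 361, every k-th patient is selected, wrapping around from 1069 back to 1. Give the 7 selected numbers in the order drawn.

361, 534, 707, 880, 1053, 157, 330

Selection 1: 361
Selection 2: 361 + 173 = 534
Selection 3: 534 + 173 = 707
Selection 4: 707 + 173 = 880
Selection 5: 880 + 173 = 1053
Selection 6: 1053 + 173 = 1226 → 1226 − 1069 = 157
Selection 7: 157 + 173 = 330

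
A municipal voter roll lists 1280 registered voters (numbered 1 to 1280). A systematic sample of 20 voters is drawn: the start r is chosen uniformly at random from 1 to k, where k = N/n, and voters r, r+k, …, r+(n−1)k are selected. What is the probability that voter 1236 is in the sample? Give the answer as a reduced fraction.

1/64

k = 1280/20 = 64.
Voter 1236 is selected iff r ≡ 1236 (mod 64); exactly one such r in {1,…,64}.
Inclusion probability = 1/64.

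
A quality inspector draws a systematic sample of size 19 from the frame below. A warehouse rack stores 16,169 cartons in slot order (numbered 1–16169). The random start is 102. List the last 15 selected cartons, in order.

k = N/n = 16169/19 = 851
5th selection = 102 + 4×851 = 3506
6th: 3506 + 851 = 4357
7th: 4357 + 851 = 5208
8th: 5208 + 851 = 6059
9th: 6059 + 851 = 6910
10th: 6910 + 851 = 7761
11th: 7761 + 851 = 8612
12th: 8612 + 851 = 9463
13th: 9463 + 851 = 10314
14th: 10314 + 851 = 11165
15th: 11165 + 851 = 12016
16th: 12016 + 851 = 12867
17th: 12867 + 851 = 13718
18th: 13718 + 851 = 14569
19th: 14569 + 851 = 15420

3506, 4357, 5208, 6059, 6910, 7761, 8612, 9463, 10314, 11165, 12016, 12867, 13718, 14569, 15420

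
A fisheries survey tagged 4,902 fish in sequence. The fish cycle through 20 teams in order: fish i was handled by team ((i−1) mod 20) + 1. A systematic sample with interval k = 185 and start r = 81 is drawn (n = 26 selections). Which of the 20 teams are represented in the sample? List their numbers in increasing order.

Consecutive selections differ by k = 185, so their team numbers differ by 185 mod 20 = 5.
gcd(185, 20) = 5, so the sample visits 20/5 = 4 distinct residues mod 20.
Start 81 is team 1; the teams hit are 1, 6, 11, 16.

1, 6, 11, 16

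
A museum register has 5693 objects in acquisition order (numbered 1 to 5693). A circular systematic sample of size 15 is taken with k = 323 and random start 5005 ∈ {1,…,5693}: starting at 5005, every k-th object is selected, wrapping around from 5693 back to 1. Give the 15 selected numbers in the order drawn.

5005, 5328, 5651, 281, 604, 927, 1250, 1573, 1896, 2219, 2542, 2865, 3188, 3511, 3834

Selection 1: 5005
Selection 2: 5005 + 323 = 5328
Selection 3: 5328 + 323 = 5651
Selection 4: 5651 + 323 = 5974 → 5974 − 5693 = 281
Selection 5: 281 + 323 = 604
Selection 6: 604 + 323 = 927
Selection 7: 927 + 323 = 1250
Selection 8: 1250 + 323 = 1573
Selection 9: 1573 + 323 = 1896
Selection 10: 1896 + 323 = 2219
Selection 11: 2219 + 323 = 2542
Selection 12: 2542 + 323 = 2865
Selection 13: 2865 + 323 = 3188
Selection 14: 3188 + 323 = 3511
Selection 15: 3511 + 323 = 3834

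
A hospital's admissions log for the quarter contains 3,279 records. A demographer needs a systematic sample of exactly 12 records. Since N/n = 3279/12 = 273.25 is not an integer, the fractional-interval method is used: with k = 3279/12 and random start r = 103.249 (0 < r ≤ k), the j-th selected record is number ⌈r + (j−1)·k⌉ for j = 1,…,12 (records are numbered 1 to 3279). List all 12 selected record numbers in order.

j=1: r + 0k = 103.249 → ⌈·⌉ = 104
j=2: r + 1k = 376.499 → ⌈·⌉ = 377
j=3: r + 2k = 649.749 → ⌈·⌉ = 650
j=4: r + 3k = 922.999 → ⌈·⌉ = 923
j=5: r + 4k = 1196.249 → ⌈·⌉ = 1197
j=6: r + 5k = 1469.499 → ⌈·⌉ = 1470
j=7: r + 6k = 1742.749 → ⌈·⌉ = 1743
j=8: r + 7k = 2015.999 → ⌈·⌉ = 2016
j=9: r + 8k = 2289.249 → ⌈·⌉ = 2290
j=10: r + 9k = 2562.499 → ⌈·⌉ = 2563
j=11: r + 10k = 2835.749 → ⌈·⌉ = 2836
j=12: r + 11k = 3108.999 → ⌈·⌉ = 3109

104, 377, 650, 923, 1197, 1470, 1743, 2016, 2290, 2563, 2836, 3109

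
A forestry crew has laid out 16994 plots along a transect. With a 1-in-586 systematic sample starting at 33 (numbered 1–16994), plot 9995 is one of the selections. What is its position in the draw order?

18

k = 586
position = (9995 − 33)/586 + 1 = 9962/586 + 1 = 17 + 1 = 18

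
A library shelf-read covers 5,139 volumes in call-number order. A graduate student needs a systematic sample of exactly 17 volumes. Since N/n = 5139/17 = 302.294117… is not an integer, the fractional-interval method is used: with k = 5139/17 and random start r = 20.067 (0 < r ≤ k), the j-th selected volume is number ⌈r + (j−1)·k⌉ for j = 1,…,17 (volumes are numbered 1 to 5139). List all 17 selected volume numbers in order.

21, 323, 625, 927, 1230, 1532, 1834, 2137, 2439, 2741, 3044, 3346, 3648, 3950, 4253, 4555, 4857

j=1: r + 0k = 20.067 → ⌈·⌉ = 21
j=2: r + 1k = 322.361117… → ⌈·⌉ = 323
j=3: r + 2k = 624.655235… → ⌈·⌉ = 625
j=4: r + 3k = 926.949352… → ⌈·⌉ = 927
j=5: r + 4k = 1229.243470… → ⌈·⌉ = 1230
j=6: r + 5k = 1531.537588… → ⌈·⌉ = 1532
j=7: r + 6k = 1833.831705… → ⌈·⌉ = 1834
j=8: r + 7k = 2136.125823… → ⌈·⌉ = 2137
j=9: r + 8k = 2438.419941… → ⌈·⌉ = 2439
j=10: r + 9k = 2740.714058… → ⌈·⌉ = 2741
j=11: r + 10k = 3043.008176… → ⌈·⌉ = 3044
j=12: r + 11k = 3345.302294… → ⌈·⌉ = 3346
j=13: r + 12k = 3647.596411… → ⌈·⌉ = 3648
j=14: r + 13k = 3949.890529… → ⌈·⌉ = 3950
j=15: r + 14k = 4252.184647… → ⌈·⌉ = 4253
j=16: r + 15k = 4554.478764… → ⌈·⌉ = 4555
j=17: r + 16k = 4856.772882… → ⌈·⌉ = 4857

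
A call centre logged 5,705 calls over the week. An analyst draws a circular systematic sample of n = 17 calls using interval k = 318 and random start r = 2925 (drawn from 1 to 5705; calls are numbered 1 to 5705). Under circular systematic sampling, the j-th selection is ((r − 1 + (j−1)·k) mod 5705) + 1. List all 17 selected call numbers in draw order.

Selection 1: 2925
Selection 2: 2925 + 318 = 3243
Selection 3: 3243 + 318 = 3561
Selection 4: 3561 + 318 = 3879
Selection 5: 3879 + 318 = 4197
Selection 6: 4197 + 318 = 4515
Selection 7: 4515 + 318 = 4833
Selection 8: 4833 + 318 = 5151
Selection 9: 5151 + 318 = 5469
Selection 10: 5469 + 318 = 5787 → 5787 − 5705 = 82
Selection 11: 82 + 318 = 400
Selection 12: 400 + 318 = 718
Selection 13: 718 + 318 = 1036
Selection 14: 1036 + 318 = 1354
Selection 15: 1354 + 318 = 1672
Selection 16: 1672 + 318 = 1990
Selection 17: 1990 + 318 = 2308

2925, 3243, 3561, 3879, 4197, 4515, 4833, 5151, 5469, 82, 400, 718, 1036, 1354, 1672, 1990, 2308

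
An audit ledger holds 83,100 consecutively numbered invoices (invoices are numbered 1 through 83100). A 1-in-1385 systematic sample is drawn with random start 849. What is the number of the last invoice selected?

k = 1385
60th selection = r + (60−1)·k = 849 + 59×1385 = 849 + 81715 = 82564

82564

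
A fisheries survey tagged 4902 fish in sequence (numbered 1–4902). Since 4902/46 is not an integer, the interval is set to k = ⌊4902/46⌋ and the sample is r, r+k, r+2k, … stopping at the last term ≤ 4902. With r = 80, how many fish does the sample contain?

46

k = ⌊4902/46⌋ = 106
Achieved size = ⌊(4902 − 80)/106⌋ + 1 = ⌊4822/106⌋ + 1 = 45 + 1 = 46
(last selection: 80 + 45×106 = 4850 ≤ 4902; next would be 4956 > 4902)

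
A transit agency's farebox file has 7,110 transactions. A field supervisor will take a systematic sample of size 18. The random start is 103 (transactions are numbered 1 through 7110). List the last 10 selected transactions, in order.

k = N/n = 7110/18 = 395
9th selection = 103 + 8×395 = 3263
10th: 3263 + 395 = 3658
11th: 3658 + 395 = 4053
12th: 4053 + 395 = 4448
13th: 4448 + 395 = 4843
14th: 4843 + 395 = 5238
15th: 5238 + 395 = 5633
16th: 5633 + 395 = 6028
17th: 6028 + 395 = 6423
18th: 6423 + 395 = 6818

3263, 3658, 4053, 4448, 4843, 5238, 5633, 6028, 6423, 6818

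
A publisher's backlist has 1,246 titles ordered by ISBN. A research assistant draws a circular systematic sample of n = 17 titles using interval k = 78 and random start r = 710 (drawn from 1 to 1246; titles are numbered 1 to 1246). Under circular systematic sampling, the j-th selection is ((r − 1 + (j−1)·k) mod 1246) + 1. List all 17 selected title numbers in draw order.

710, 788, 866, 944, 1022, 1100, 1178, 10, 88, 166, 244, 322, 400, 478, 556, 634, 712

Selection 1: 710
Selection 2: 710 + 78 = 788
Selection 3: 788 + 78 = 866
Selection 4: 866 + 78 = 944
Selection 5: 944 + 78 = 1022
Selection 6: 1022 + 78 = 1100
Selection 7: 1100 + 78 = 1178
Selection 8: 1178 + 78 = 1256 → 1256 − 1246 = 10
Selection 9: 10 + 78 = 88
Selection 10: 88 + 78 = 166
Selection 11: 166 + 78 = 244
Selection 12: 244 + 78 = 322
Selection 13: 322 + 78 = 400
Selection 14: 400 + 78 = 478
Selection 15: 478 + 78 = 556
Selection 16: 556 + 78 = 634
Selection 17: 634 + 78 = 712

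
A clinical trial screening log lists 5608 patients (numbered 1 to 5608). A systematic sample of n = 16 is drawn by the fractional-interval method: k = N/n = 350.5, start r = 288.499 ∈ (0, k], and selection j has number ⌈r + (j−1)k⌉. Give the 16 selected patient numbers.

j=1: r + 0k = 288.499 → ⌈·⌉ = 289
j=2: r + 1k = 638.999 → ⌈·⌉ = 639
j=3: r + 2k = 989.499 → ⌈·⌉ = 990
j=4: r + 3k = 1339.999 → ⌈·⌉ = 1340
j=5: r + 4k = 1690.499 → ⌈·⌉ = 1691
j=6: r + 5k = 2040.999 → ⌈·⌉ = 2041
j=7: r + 6k = 2391.499 → ⌈·⌉ = 2392
j=8: r + 7k = 2741.999 → ⌈·⌉ = 2742
j=9: r + 8k = 3092.499 → ⌈·⌉ = 3093
j=10: r + 9k = 3442.999 → ⌈·⌉ = 3443
j=11: r + 10k = 3793.499 → ⌈·⌉ = 3794
j=12: r + 11k = 4143.999 → ⌈·⌉ = 4144
j=13: r + 12k = 4494.499 → ⌈·⌉ = 4495
j=14: r + 13k = 4844.999 → ⌈·⌉ = 4845
j=15: r + 14k = 5195.499 → ⌈·⌉ = 5196
j=16: r + 15k = 5545.999 → ⌈·⌉ = 5546

289, 639, 990, 1340, 1691, 2041, 2392, 2742, 3093, 3443, 3794, 4144, 4495, 4845, 5196, 5546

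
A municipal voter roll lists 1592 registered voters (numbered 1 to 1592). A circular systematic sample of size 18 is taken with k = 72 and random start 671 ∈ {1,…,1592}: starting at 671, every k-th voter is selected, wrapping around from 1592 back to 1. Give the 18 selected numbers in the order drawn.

Selection 1: 671
Selection 2: 671 + 72 = 743
Selection 3: 743 + 72 = 815
Selection 4: 815 + 72 = 887
Selection 5: 887 + 72 = 959
Selection 6: 959 + 72 = 1031
Selection 7: 1031 + 72 = 1103
Selection 8: 1103 + 72 = 1175
Selection 9: 1175 + 72 = 1247
Selection 10: 1247 + 72 = 1319
Selection 11: 1319 + 72 = 1391
Selection 12: 1391 + 72 = 1463
Selection 13: 1463 + 72 = 1535
Selection 14: 1535 + 72 = 1607 → 1607 − 1592 = 15
Selection 15: 15 + 72 = 87
Selection 16: 87 + 72 = 159
Selection 17: 159 + 72 = 231
Selection 18: 231 + 72 = 303

671, 743, 815, 887, 959, 1031, 1103, 1175, 1247, 1319, 1391, 1463, 1535, 15, 87, 159, 231, 303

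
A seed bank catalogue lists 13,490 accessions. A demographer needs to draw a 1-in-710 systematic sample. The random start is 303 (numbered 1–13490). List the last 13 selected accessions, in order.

7th selection = 303 + 6×710 = 4563
8th: 4563 + 710 = 5273
9th: 5273 + 710 = 5983
10th: 5983 + 710 = 6693
11th: 6693 + 710 = 7403
12th: 7403 + 710 = 8113
13th: 8113 + 710 = 8823
14th: 8823 + 710 = 9533
15th: 9533 + 710 = 10243
16th: 10243 + 710 = 10953
17th: 10953 + 710 = 11663
18th: 11663 + 710 = 12373
19th: 12373 + 710 = 13083

4563, 5273, 5983, 6693, 7403, 8113, 8823, 9533, 10243, 10953, 11663, 12373, 13083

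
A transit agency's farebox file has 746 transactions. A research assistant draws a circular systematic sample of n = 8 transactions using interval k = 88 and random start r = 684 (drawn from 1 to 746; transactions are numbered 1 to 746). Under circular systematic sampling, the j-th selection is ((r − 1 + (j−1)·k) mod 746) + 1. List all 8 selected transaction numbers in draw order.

684, 26, 114, 202, 290, 378, 466, 554

Selection 1: 684
Selection 2: 684 + 88 = 772 → 772 − 746 = 26
Selection 3: 26 + 88 = 114
Selection 4: 114 + 88 = 202
Selection 5: 202 + 88 = 290
Selection 6: 290 + 88 = 378
Selection 7: 378 + 88 = 466
Selection 8: 466 + 88 = 554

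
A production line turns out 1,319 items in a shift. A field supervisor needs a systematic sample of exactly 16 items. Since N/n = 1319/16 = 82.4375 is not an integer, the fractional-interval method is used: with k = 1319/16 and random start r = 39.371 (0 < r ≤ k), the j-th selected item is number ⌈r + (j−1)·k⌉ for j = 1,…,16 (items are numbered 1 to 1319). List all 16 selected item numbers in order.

40, 122, 205, 287, 370, 452, 534, 617, 699, 782, 864, 947, 1029, 1112, 1194, 1276

j=1: r + 0k = 39.371 → ⌈·⌉ = 40
j=2: r + 1k = 121.8085 → ⌈·⌉ = 122
j=3: r + 2k = 204.246 → ⌈·⌉ = 205
j=4: r + 3k = 286.6835 → ⌈·⌉ = 287
j=5: r + 4k = 369.121 → ⌈·⌉ = 370
j=6: r + 5k = 451.5585 → ⌈·⌉ = 452
j=7: r + 6k = 533.996 → ⌈·⌉ = 534
j=8: r + 7k = 616.4335 → ⌈·⌉ = 617
j=9: r + 8k = 698.871 → ⌈·⌉ = 699
j=10: r + 9k = 781.3085 → ⌈·⌉ = 782
j=11: r + 10k = 863.746 → ⌈·⌉ = 864
j=12: r + 11k = 946.1835 → ⌈·⌉ = 947
j=13: r + 12k = 1028.621 → ⌈·⌉ = 1029
j=14: r + 13k = 1111.0585 → ⌈·⌉ = 1112
j=15: r + 14k = 1193.496 → ⌈·⌉ = 1194
j=16: r + 15k = 1275.9335 → ⌈·⌉ = 1276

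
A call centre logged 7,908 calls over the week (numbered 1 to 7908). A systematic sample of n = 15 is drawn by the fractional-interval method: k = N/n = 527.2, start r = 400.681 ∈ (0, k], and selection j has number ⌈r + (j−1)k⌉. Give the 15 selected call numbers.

j=1: r + 0k = 400.681 → ⌈·⌉ = 401
j=2: r + 1k = 927.881 → ⌈·⌉ = 928
j=3: r + 2k = 1455.081 → ⌈·⌉ = 1456
j=4: r + 3k = 1982.281 → ⌈·⌉ = 1983
j=5: r + 4k = 2509.481 → ⌈·⌉ = 2510
j=6: r + 5k = 3036.681 → ⌈·⌉ = 3037
j=7: r + 6k = 3563.881 → ⌈·⌉ = 3564
j=8: r + 7k = 4091.081 → ⌈·⌉ = 4092
j=9: r + 8k = 4618.281 → ⌈·⌉ = 4619
j=10: r + 9k = 5145.481 → ⌈·⌉ = 5146
j=11: r + 10k = 5672.681 → ⌈·⌉ = 5673
j=12: r + 11k = 6199.881 → ⌈·⌉ = 6200
j=13: r + 12k = 6727.081 → ⌈·⌉ = 6728
j=14: r + 13k = 7254.281 → ⌈·⌉ = 7255
j=15: r + 14k = 7781.481 → ⌈·⌉ = 7782

401, 928, 1456, 1983, 2510, 3037, 3564, 4092, 4619, 5146, 5673, 6200, 6728, 7255, 7782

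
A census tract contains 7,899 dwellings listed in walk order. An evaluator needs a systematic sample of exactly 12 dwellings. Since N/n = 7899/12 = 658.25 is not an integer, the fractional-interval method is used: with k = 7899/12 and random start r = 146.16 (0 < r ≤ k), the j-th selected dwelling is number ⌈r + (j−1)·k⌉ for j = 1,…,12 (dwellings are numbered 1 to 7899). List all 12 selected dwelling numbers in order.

j=1: r + 0k = 146.16 → ⌈·⌉ = 147
j=2: r + 1k = 804.41 → ⌈·⌉ = 805
j=3: r + 2k = 1462.66 → ⌈·⌉ = 1463
j=4: r + 3k = 2120.91 → ⌈·⌉ = 2121
j=5: r + 4k = 2779.16 → ⌈·⌉ = 2780
j=6: r + 5k = 3437.41 → ⌈·⌉ = 3438
j=7: r + 6k = 4095.66 → ⌈·⌉ = 4096
j=8: r + 7k = 4753.91 → ⌈·⌉ = 4754
j=9: r + 8k = 5412.16 → ⌈·⌉ = 5413
j=10: r + 9k = 6070.41 → ⌈·⌉ = 6071
j=11: r + 10k = 6728.66 → ⌈·⌉ = 6729
j=12: r + 11k = 7386.91 → ⌈·⌉ = 7387

147, 805, 1463, 2121, 2780, 3438, 4096, 4754, 5413, 6071, 6729, 7387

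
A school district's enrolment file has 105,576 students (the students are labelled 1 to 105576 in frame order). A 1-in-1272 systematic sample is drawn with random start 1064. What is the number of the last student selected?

105368

k = 1272
83rd selection = r + (83−1)·k = 1064 + 82×1272 = 1064 + 104304 = 105368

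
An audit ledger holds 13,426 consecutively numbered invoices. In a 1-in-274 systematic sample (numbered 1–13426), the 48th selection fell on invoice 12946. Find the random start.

68

k = 274
r = 12946 − (48−1)×274 = 12946 − 12878 = 68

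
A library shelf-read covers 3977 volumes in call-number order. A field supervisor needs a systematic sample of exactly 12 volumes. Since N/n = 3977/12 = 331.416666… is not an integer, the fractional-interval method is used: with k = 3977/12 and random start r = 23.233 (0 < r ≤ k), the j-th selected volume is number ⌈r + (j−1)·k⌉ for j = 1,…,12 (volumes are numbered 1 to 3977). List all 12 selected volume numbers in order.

j=1: r + 0k = 23.233 → ⌈·⌉ = 24
j=2: r + 1k = 354.649666… → ⌈·⌉ = 355
j=3: r + 2k = 686.066333… → ⌈·⌉ = 687
j=4: r + 3k = 1017.483 → ⌈·⌉ = 1018
j=5: r + 4k = 1348.899666… → ⌈·⌉ = 1349
j=6: r + 5k = 1680.316333… → ⌈·⌉ = 1681
j=7: r + 6k = 2011.733 → ⌈·⌉ = 2012
j=8: r + 7k = 2343.149666… → ⌈·⌉ = 2344
j=9: r + 8k = 2674.566333… → ⌈·⌉ = 2675
j=10: r + 9k = 3005.983 → ⌈·⌉ = 3006
j=11: r + 10k = 3337.399666… → ⌈·⌉ = 3338
j=12: r + 11k = 3668.816333… → ⌈·⌉ = 3669

24, 355, 687, 1018, 1349, 1681, 2012, 2344, 2675, 3006, 3338, 3669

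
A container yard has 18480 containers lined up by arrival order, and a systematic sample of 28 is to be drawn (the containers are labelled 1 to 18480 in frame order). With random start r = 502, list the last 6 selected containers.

15022, 15682, 16342, 17002, 17662, 18322

k = N/n = 18480/28 = 660
23rd selection = 502 + 22×660 = 15022
24th: 15022 + 660 = 15682
25th: 15682 + 660 = 16342
26th: 16342 + 660 = 17002
27th: 17002 + 660 = 17662
28th: 17662 + 660 = 18322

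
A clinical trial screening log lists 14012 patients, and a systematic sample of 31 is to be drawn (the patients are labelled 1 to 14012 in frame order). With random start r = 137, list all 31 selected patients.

k = N/n = 14012/31 = 452
patient 1: 137
patient 2: 137 + 452 = 589
patient 3: 589 + 452 = 1041
patient 4: 1041 + 452 = 1493
patient 5: 1493 + 452 = 1945
patient 6: 1945 + 452 = 2397
patient 7: 2397 + 452 = 2849
patient 8: 2849 + 452 = 3301
patient 9: 3301 + 452 = 3753
patient 10: 3753 + 452 = 4205
patient 11: 4205 + 452 = 4657
patient 12: 4657 + 452 = 5109
patient 13: 5109 + 452 = 5561
patient 14: 5561 + 452 = 6013
patient 15: 6013 + 452 = 6465
patient 16: 6465 + 452 = 6917
patient 17: 6917 + 452 = 7369
patient 18: 7369 + 452 = 7821
patient 19: 7821 + 452 = 8273
patient 20: 8273 + 452 = 8725
patient 21: 8725 + 452 = 9177
patient 22: 9177 + 452 = 9629
patient 23: 9629 + 452 = 10081
patient 24: 10081 + 452 = 10533
patient 25: 10533 + 452 = 10985
patient 26: 10985 + 452 = 11437
patient 27: 11437 + 452 = 11889
patient 28: 11889 + 452 = 12341
patient 29: 12341 + 452 = 12793
patient 30: 12793 + 452 = 13245
patient 31: 13245 + 452 = 13697

137, 589, 1041, 1493, 1945, 2397, 2849, 3301, 3753, 4205, 4657, 5109, 5561, 6013, 6465, 6917, 7369, 7821, 8273, 8725, 9177, 9629, 10081, 10533, 10985, 11437, 11889, 12341, 12793, 13245, 13697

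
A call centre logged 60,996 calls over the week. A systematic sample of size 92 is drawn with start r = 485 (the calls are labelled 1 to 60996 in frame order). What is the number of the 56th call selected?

k = 60996/92 = 663
56th selection = r + (56−1)·k = 485 + 55×663 = 485 + 36465 = 36950

36950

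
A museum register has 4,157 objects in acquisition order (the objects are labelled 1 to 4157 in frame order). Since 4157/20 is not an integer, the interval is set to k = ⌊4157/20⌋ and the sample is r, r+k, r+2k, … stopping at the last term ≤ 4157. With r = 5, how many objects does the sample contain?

k = ⌊4157/20⌋ = 207
Achieved size = ⌊(4157 − 5)/207⌋ + 1 = ⌊4152/207⌋ + 1 = 20 + 1 = 21
(last selection: 5 + 20×207 = 4145 ≤ 4157; next would be 4352 > 4157)

21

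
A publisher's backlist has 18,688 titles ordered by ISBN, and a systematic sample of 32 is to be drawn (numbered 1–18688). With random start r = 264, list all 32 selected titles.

264, 848, 1432, 2016, 2600, 3184, 3768, 4352, 4936, 5520, 6104, 6688, 7272, 7856, 8440, 9024, 9608, 10192, 10776, 11360, 11944, 12528, 13112, 13696, 14280, 14864, 15448, 16032, 16616, 17200, 17784, 18368

k = N/n = 18688/32 = 584
title 1: 264
title 2: 264 + 584 = 848
title 3: 848 + 584 = 1432
title 4: 1432 + 584 = 2016
title 5: 2016 + 584 = 2600
title 6: 2600 + 584 = 3184
title 7: 3184 + 584 = 3768
title 8: 3768 + 584 = 4352
title 9: 4352 + 584 = 4936
title 10: 4936 + 584 = 5520
title 11: 5520 + 584 = 6104
title 12: 6104 + 584 = 6688
title 13: 6688 + 584 = 7272
title 14: 7272 + 584 = 7856
title 15: 7856 + 584 = 8440
title 16: 8440 + 584 = 9024
title 17: 9024 + 584 = 9608
title 18: 9608 + 584 = 10192
title 19: 10192 + 584 = 10776
title 20: 10776 + 584 = 11360
title 21: 11360 + 584 = 11944
title 22: 11944 + 584 = 12528
title 23: 12528 + 584 = 13112
title 24: 13112 + 584 = 13696
title 25: 13696 + 584 = 14280
title 26: 14280 + 584 = 14864
title 27: 14864 + 584 = 15448
title 28: 15448 + 584 = 16032
title 29: 16032 + 584 = 16616
title 30: 16616 + 584 = 17200
title 31: 17200 + 584 = 17784
title 32: 17784 + 584 = 18368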